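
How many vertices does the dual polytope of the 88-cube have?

The vertices are ±e_1, ..., ±e_88, so there are 2·88 = 176.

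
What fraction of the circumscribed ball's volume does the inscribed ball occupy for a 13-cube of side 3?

V_in/V_out = n^(-n/2) = 13^(-13/2) ≈ 5.74603e-08.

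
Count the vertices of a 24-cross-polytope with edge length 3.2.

Number of vertices = 2n = 48.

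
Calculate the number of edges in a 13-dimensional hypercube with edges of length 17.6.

Number of 1-faces = C(13,1)·2^(13-1) = 13·4096 = 53248.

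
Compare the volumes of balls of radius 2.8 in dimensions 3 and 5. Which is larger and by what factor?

V_3(2.8) ≈ 91.9523, V_5(2.8) ≈ 905.917. The 5-ball is larger by a factor of 9.852.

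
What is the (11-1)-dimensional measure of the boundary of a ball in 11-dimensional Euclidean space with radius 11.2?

The surface area of an n-ball is 2π^(n/2) r^(n-1) / Γ(n/2). For n=11, r=11.2: 6.43691e+11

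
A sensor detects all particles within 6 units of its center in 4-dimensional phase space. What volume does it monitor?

V = 648·π^2 ≈ 6395.5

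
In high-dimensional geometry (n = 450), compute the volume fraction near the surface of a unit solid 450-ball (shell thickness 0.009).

1 - (1-0.009)^450 ≈ 0.982894 ≈ 98.29%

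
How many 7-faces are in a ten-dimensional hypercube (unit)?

Number of 7-faces = C(10,7) · 2^(10-7) = 120 · 8 = 960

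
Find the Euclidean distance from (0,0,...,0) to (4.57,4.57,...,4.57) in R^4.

||(4.57,4.57,...,4.57)|| = √(4)·4.57 = 9.14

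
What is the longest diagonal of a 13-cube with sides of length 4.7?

Diagonal = √13 · 4.7 ≈ 16.9461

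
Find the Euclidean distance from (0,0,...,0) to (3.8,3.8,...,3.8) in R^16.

||(3.8,3.8,...,3.8)|| = √(16)·3.8 = 15.2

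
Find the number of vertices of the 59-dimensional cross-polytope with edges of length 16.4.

An n-cross-polytope has 2n vertices; here n = 59, giving 118.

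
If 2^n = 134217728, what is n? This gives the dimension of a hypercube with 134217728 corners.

2^n = 134217728 ⇒ n = log_2(134217728) = 27.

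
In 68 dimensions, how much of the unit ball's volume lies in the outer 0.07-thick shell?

V(inner)/V(outer) = ((1-0.07)/1)^68 ≈ 0.007192, so the shell fraction is 0.992808.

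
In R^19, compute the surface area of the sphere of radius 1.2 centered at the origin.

|∂B_19(1.2)| ≈ 23.5832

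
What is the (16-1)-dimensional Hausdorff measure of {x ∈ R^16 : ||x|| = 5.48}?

S_16(5.48) = 2·π^(16/2)·(5.48)^15 / Γ(16/2) ≈ 4.54472e+11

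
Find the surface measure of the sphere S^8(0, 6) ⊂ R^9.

S = n·V_n(r)/r = 9·V_9(6)/6 (volume-to-surface relation), giving 17915904·π^4/35 ≈ 4.98621e+07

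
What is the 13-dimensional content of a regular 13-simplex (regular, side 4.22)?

V = (4.22^13 / 13!) · √((13+1) / 2^13) ≈ 0.000893615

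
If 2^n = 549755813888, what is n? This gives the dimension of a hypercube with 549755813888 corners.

The n-cube has 2^n vertices, and 549755813888 = 2^39, so n = 39.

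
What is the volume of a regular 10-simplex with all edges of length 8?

For a regular n-simplex with edge a, V = (a^n / n!)·√((n+1)/2^n). With a=8, n=10: V ≈ 30.6678.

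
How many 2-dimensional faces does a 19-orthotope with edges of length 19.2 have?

An n-cube has C(n,k)·2^(n-k) k-faces. Here C(19,2)·2^17 = 171·131072 = 22413312.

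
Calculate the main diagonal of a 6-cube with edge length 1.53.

Diagonal = √6 · 1.53 ≈ 3.74772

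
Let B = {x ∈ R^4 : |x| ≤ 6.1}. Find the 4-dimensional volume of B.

V_4(6.1) = π^(4/2) · (6.1)^4 / Γ(4/2 + 1) ≈ 6832.65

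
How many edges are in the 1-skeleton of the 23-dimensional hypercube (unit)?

Each of the 2^23 = 8388608 vertices has degree 23; total edges = 23·2^23/2 = 96468992.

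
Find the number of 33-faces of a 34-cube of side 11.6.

f_33(34-cube) = (34 choose 33) · 2^1 = 68.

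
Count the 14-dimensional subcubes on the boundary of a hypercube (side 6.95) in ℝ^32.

Number of 14-faces = C(32,14) · 2^(32-14) = 471435600 · 262144 = 123584013926400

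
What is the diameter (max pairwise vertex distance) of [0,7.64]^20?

d = √(7.64² + 7.64² + ... + 7.64²) [20 terms] = √(20·7.64²) = 7.64√20 ≈ 34.1671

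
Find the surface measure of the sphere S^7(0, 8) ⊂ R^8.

|∂B_8(8)| = 2097152·π^4/3 ≈ 6.80939e+07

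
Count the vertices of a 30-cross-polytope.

The vertices are ±e_1, ..., ±e_30, so there are 2·30 = 60.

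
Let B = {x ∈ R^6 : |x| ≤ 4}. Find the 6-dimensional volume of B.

The n-ball volume is π^(n/2)·r^n/Γ(n/2+1). With n=6, r=4: V = 2048·π^3/3 ≈ 21167.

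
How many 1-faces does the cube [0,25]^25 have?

The 25-cube has n·2^(n-1) = 25·2^24 = 25·16777216 = 419430400 edges.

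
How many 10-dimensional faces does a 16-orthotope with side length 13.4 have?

Number of 10-faces = C(16,10) · 2^(16-10) = 8008 · 64 = 512512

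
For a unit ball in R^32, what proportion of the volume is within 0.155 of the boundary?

V(inner)/V(outer) = ((1-0.155)/1)^32 ≈ 0.004565, so the shell fraction is 0.995435.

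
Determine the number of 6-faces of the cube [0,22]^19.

f_6(19-cube) = (19 choose 6) · 2^13 = 222265344.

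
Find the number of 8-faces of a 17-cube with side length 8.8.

Number of 8-faces = C(17,8) · 2^(17-8) = 24310 · 512 = 12446720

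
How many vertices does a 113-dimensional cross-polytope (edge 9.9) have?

An n-cross-polytope has 2n vertices; here n = 113, giving 226.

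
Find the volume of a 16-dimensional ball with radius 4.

The n-ball volume is π^(n/2)·r^n/Γ(n/2+1). With n=16, r=4: V = 33554432·π^8/315 ≈ 1.01074e+09.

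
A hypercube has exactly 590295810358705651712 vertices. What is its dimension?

Since 2^n = 590295810358705651712, we have n = 69.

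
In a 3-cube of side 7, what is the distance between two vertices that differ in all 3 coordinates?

Diagonal = √3 · 7 ≈ 12.1244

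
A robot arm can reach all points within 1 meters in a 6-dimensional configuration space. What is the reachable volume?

V = π^3/6 ≈ 5.16771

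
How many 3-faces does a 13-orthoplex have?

Number of 3-faces = 2^(3+1) · C(13,3+1) = 16 · 715 = 11440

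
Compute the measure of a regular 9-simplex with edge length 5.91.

V_9 = √(10) · 5.91^9 / (9! · 2^(9/2)) ≈ 3.38758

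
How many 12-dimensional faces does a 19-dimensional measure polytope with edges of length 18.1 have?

Choose 12 of 19 axes to span the face (C(19,12) = 50388 ways), then fix each of the remaining 7 coordinates at one of its two extreme values (2^7 = 128 ways): 50388·128 = 6449664.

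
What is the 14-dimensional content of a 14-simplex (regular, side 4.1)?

V_14 = √(15) · 4.1^14 / (14! · 2^(14/2)) ≈ 0.000131644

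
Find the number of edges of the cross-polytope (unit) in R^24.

An n-cross-polytope has 2^(k+1)·C(n,k+1) k-faces. Here 2^2·C(24,2) = 4·276 = 1104.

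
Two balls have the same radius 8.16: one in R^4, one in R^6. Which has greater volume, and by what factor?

V_4(8.16) ≈ 21879.1, V_6(8.16) ≈ 1.5256e+06. The 6-ball is larger by a factor of 69.73.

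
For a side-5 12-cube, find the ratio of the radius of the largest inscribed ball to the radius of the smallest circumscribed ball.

r_in = 5/2 (half the side); r_out = 5√12/2 (half the diagonal). Ratio = 1/√12 ≈ 0.288675.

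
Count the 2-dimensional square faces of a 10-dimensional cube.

An n-cube has C(n,k)·2^(n-k) k-faces. Here C(10,2)·2^8 = 45·256 = 11520.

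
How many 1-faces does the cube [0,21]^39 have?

Number of 1-faces = C(39,1)·2^(39-1) = 39·274877906944 = 10720238370816.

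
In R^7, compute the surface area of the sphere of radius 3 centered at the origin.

S = n·V_n(r)/r = 7·V_7(3)/3 (volume-to-surface relation), giving 3888·π^3/5 ≈ 24110.5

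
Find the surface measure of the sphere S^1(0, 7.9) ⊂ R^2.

S = n·V_n(r)/r = 2·V_2(7.9)/7.9 (volume-to-surface relation), giving 2πr = 2π·7.9 ≈ 49.6372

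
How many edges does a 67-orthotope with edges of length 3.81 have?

An n-cube has n·2^(n-1) edges. With n = 67: 67·73786976294838206464 = 4943727411754159833088.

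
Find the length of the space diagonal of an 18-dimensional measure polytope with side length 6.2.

The space diagonal of an n-cube of side s is s√n. Here 6.2·√18 ≈ 26.3044.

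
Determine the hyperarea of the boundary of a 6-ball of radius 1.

S = n·V_n(r)/r = 6·V_6(1)/1 (volume-to-surface relation), giving π^3 ≈ 31.0063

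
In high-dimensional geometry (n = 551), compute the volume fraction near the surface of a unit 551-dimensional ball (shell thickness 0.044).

1 - (1-0.044)^551 ≈ 1 - 1.707e-11 ≈ (100 - 1.71e-09)%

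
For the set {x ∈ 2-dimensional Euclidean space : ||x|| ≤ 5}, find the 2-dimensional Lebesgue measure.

Volume = π^{2/2}·(5)^2/Γ(2) = 25·π ≈ 78.5398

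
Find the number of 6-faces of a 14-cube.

f_6(14-cube) = (14 choose 6) · 2^8 = 768768.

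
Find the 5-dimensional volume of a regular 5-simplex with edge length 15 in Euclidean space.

For a regular n-simplex with edge a, V = (a^n / n!)·√((n+1)/2^n). With a=15, n=5: V ≈ 2740.16.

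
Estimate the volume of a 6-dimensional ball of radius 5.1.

V_6(5.1) = π^(6/2) · (5.1)^6 / Γ(6/2 + 1) ≈ 90932.6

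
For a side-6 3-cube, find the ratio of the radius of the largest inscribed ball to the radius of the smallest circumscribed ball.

r_in / r_out = (6/2) / (6√3/2) = 1/√3 ≈ 0.57735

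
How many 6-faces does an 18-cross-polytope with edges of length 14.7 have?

Number of 6-faces = 2^(6+1) · C(18,6+1) = 128 · 31824 = 4073472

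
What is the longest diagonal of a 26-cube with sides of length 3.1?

||(3.1,3.1,...,3.1)|| = √(26)·3.1 ≈ 15.807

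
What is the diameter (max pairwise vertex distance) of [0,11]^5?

The space diagonal of an n-cube of side s is s√n. Here 11·√5 ≈ 24.5967.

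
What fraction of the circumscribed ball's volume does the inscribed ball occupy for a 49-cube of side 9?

V_in/V_out = n^(-n/2) = 49^(-49/2) ≈ 3.89221e-42.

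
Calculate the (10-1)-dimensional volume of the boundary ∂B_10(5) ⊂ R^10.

S_10(5) = 2·π^(10/2)·(5)^9 / Γ(10/2) = 1953125·π^5/12 ≈ 4.98079e+07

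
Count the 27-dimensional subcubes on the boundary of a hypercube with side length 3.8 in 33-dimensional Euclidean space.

f_27(33-cube) = (33 choose 27) · 2^6 = 70884352.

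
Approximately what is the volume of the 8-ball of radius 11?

The n-ball volume is π^(n/2)·r^n/Γ(n/2+1). With n=8, r=11: V = 214358881·π^4/24 ≈ 8.70021e+08.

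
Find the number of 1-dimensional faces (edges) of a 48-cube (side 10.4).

An n-cube has n·2^(n-1) edges. With n = 48: 48·140737488355328 = 6755399441055744.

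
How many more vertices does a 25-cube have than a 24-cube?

The 25-cube has 2^25 = 33554432 vertices. The 24-cube has 2^24 = 16777216 vertices. Difference: 33554432 - 16777216 = 16777216.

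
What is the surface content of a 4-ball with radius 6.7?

S = n·V_n(r)/r = 4·V_4(6.7)/6.7 (volume-to-surface relation), giving 5936.82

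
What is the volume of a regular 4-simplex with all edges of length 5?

V = (5^4 / 4!) · √((4+1) / 2^4) ≈ 14.5577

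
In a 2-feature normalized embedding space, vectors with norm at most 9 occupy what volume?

The n-ball volume is π^(n/2)·r^n/Γ(n/2+1). With n=2, r=9: V = 81·π ≈ 254.469.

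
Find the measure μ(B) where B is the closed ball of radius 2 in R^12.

Volume = π^{12/2}·(2)^12/Γ(7) = 256·π^6/45 ≈ 5469.24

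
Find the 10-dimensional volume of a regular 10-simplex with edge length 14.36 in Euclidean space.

For a regular n-simplex with edge a, V = (a^n / n!)·√((n+1)/2^n). With a=14.36, n=10: V ≈ 10649.5.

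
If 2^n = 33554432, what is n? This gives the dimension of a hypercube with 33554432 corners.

The n-cube has 2^n vertices, and 33554432 = 2^25, so n = 25.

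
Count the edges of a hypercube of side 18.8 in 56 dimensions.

An n-cube has n·2^(n-1) edges. With n = 56: 56·36028797018963968 = 2017612633061982208.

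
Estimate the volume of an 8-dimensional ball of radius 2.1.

V_8(2.1) = π^(8/2) · (2.1)^8 / Γ(8/2 + 1) ≈ 1535.12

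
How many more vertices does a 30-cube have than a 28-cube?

The 30-cube has 2^30 = 1073741824 vertices. The 28-cube has 2^28 = 268435456 vertices. Difference: 1073741824 - 268435456 = 805306368.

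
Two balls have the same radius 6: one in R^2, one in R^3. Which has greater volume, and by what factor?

V_2(6) ≈ 113.097, V_3(6) ≈ 904.779. The 3-ball is larger by a factor of 8.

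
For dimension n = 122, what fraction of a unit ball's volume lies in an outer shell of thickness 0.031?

1 - (1-0.031)^122 ≈ 0.978546 ≈ 97.85%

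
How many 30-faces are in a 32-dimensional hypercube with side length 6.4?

f_30(32-cube) = (32 choose 30) · 2^2 = 1984.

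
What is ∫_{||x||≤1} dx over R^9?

The n-ball volume is π^(n/2)·r^n/Γ(n/2+1). With n=9, r=1: V = 32·π^4/945 ≈ 3.29851.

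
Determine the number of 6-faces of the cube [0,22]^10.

Choose 6 of 10 axes to span the face (C(10,6) = 210 ways), then fix each of the remaining 4 coordinates at one of its two extreme values (2^4 = 16 ways): 210·16 = 3360.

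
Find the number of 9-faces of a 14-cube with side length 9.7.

An n-cube has C(n,k)·2^(n-k) k-faces. Here C(14,9)·2^5 = 2002·32 = 64064.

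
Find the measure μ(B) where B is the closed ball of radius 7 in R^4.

Volume = π^{4/2}·(7)^4/Γ(3) = 2401·π^2/2 ≈ 11848.5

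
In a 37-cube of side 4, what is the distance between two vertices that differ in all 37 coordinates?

||(4,4,...,4)|| = √(37)·4 ≈ 24.3311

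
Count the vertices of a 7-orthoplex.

The vertices are ±e_1, ..., ±e_7, so there are 2·7 = 14.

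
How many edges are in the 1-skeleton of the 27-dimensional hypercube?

Each of the 2^27 = 134217728 vertices has degree 27; total edges = 27·2^27/2 = 1811939328.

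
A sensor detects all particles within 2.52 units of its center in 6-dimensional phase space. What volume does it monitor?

V_6(2.52) = π^(6/2) · (2.52)^6 / Γ(6/2 + 1) ≈ 1323.43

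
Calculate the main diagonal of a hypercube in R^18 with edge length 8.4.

Diagonal = √18 · 8.4 ≈ 35.6382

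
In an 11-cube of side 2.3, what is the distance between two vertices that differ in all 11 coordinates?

The space diagonal of an n-cube of side s is s√n. Here 2.3·√11 ≈ 7.62824.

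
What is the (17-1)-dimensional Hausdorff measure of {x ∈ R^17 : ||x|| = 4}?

S = n·V_n(r)/r = 17·V_17(4)/4 (volume-to-surface relation), giving 2199023255552·π^8/2027025 ≈ 1.02937e+10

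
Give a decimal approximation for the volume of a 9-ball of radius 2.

V = 16384·π^4/945 ≈ 1688.84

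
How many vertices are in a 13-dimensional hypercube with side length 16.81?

Choose 0 of 13 axes to span the face (C(13,0) = 1 way), then fix each of the remaining 13 coordinates at one of its two extreme values (2^13 = 8192 ways): 1·8192 = 8192.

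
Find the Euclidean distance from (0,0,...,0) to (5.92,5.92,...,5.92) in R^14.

||(5.92,5.92,...,5.92)|| = √(14)·5.92 ≈ 22.1506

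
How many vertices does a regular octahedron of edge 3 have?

An n-cross-polytope has 2n vertices; here n = 3, giving 6.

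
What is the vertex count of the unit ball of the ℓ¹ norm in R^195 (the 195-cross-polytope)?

The 195-dimensional cross-polytope has 2n = 2·195 = 390 vertices.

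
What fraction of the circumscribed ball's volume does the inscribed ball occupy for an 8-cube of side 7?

The radii are 7/2 and 7√8/2, so the volume ratio is (1/√8)^8 = 8^{-8/2} ≈ 0.000244141.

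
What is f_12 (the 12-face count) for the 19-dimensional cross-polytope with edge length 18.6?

f_12(19-orthoplex) = 2^13 · (19 choose 13) = 222265344.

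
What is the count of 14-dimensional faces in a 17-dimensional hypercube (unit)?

Choose 14 of 17 axes to span the face (C(17,14) = 680 ways), then fix each of the remaining 3 coordinates at one of its two extreme values (2^3 = 8 ways): 680·8 = 5440.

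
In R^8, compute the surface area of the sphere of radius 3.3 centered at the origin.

S_8(3.3) = 2·π^(8/2)·(3.3)^7 / Γ(8/2) ≈ 138381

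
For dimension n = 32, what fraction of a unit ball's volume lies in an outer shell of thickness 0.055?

1 - (1-0.055)^32 ≈ 0.836387 ≈ 83.64%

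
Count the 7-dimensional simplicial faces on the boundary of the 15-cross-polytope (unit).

Each 7-face is the convex hull of 8 vertices, one chosen as ±e_i from each of 8 distinct axes: 2^8·C(15,8) = 1647360.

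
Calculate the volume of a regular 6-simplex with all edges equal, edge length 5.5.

Volume = 5.5^6 · √(7/2^6) / 6! ≈ 12.7146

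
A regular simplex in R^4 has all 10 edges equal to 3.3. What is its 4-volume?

V_4 = √(5) · 3.3^4 / (4! · 2^(4/2)) ≈ 2.76229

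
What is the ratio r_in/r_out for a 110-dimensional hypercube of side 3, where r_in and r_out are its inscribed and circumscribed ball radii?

r_in = 3/2 (half the side); r_out = 3√110/2 (half the diagonal). Ratio = 1/√110 ≈ 0.0953463.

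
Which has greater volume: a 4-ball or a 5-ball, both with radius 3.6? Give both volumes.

V_4(3.6) ≈ 828.857. V_5(3.6) ≈ 3182.81. The 5-ball is larger.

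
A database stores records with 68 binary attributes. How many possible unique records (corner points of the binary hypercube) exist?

Each vertex is a binary string of length 68, so there are 2^68 = 295147905179352825856.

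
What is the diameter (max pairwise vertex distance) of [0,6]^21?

The space diagonal of an n-cube of side s is s√n. Here 6·√21 ≈ 27.4955.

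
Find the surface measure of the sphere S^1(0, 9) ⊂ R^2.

The surface area of an n-ball is 2π^(n/2) r^(n-1) / Γ(n/2). For n=2, r=9: 2πr = 2π·9 ≈ 56.5487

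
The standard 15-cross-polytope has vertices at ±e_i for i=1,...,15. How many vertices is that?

The 15-dimensional cross-polytope has 2n = 2·15 = 30 vertices.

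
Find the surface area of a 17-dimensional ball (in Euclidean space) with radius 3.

The surface area of an n-ball is 2π^(n/2) r^(n-1) / Γ(n/2). For n=17, r=3: 272097792·π^8/25025 ≈ 1.03169e+08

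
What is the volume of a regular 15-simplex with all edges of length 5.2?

For a regular n-simplex with edge a, V = (a^n / n!)·√((n+1)/2^n). With a=5.2, n=15: V ≈ 0.000928722.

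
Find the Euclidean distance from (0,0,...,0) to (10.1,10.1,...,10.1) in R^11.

d = √(10.1² + 10.1² + ... + 10.1²) [11 terms] = √(11·10.1²) = 10.1√11 ≈ 33.4979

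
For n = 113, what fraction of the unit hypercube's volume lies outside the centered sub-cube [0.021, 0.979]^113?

Shell fraction = 1 - (1-0.042)^113 ≈ 0.99216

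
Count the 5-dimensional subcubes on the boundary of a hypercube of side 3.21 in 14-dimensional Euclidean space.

Choose 5 of 14 axes to span the face (C(14,5) = 2002 ways), then fix each of the remaining 9 coordinates at one of its two extreme values (2^9 = 512 ways): 2002·512 = 1025024.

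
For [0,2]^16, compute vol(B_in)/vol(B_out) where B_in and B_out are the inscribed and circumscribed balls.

V_in/V_out = n^(-n/2) = 16^(-16/2) ≈ 2.32831e-10.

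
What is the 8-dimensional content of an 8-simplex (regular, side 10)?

For a regular n-simplex with edge a, V = (a^n / n!)·√((n+1)/2^n). With a=10, n=8: V ≈ 465.03.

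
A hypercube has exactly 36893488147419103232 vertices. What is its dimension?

2^n = 36893488147419103232 ⇒ n = log_2(36893488147419103232) = 65.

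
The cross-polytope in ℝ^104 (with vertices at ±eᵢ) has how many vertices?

The vertices are ±e_1, ..., ±e_104, so there are 2·104 = 208.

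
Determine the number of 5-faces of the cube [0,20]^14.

Choose 5 of 14 axes to span the face (C(14,5) = 2002 ways), then fix each of the remaining 9 coordinates at one of its two extreme values (2^9 = 512 ways): 2002·512 = 1025024.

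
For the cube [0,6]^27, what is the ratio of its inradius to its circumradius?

Ratio = (s/2)/(s√27/2) = 27^(-1/2) ≈ 0.19245.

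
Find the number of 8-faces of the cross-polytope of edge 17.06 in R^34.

An n-cross-polytope has 2^(k+1)·C(n,k+1) k-faces. Here 2^9·C(34,9) = 512·52451256 = 26855043072.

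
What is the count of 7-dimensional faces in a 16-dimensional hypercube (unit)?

An n-cube has C(n,k)·2^(n-k) k-faces. Here C(16,7)·2^9 = 11440·512 = 5857280.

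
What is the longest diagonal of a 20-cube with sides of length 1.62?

||(1.62,1.62,...,1.62)|| = √(20)·1.62 ≈ 7.24486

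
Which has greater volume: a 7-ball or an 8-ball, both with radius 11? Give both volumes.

V_7(11) ≈ 9.20723e+07. V_8(11) ≈ 8.70021e+08. The 8-ball is larger.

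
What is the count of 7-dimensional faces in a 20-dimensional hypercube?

Number of 7-faces = C(20,7) · 2^(20-7) = 77520 · 8192 = 635043840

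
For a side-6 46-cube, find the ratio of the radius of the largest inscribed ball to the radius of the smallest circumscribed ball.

For an n-cube of any side s, the inradius is s/2 and the circumradius is s√n/2, so the ratio is 1/√46 ≈ 0.147442.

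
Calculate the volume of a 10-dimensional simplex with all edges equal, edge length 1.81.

Volume = 1.81^10 · √(11/2^10) / 10! ≈ 1.07788e-05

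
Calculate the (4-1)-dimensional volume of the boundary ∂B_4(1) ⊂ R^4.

S_4(1) = 2·π^(4/2)·(1)^3 / Γ(4/2) = 2·π^2 ≈ 19.7392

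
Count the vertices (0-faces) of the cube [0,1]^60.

The 60-cube has 2^60 = 1152921504606846976 vertices.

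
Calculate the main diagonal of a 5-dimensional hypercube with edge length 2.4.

d = √(2.4² + 2.4² + ... + 2.4²) [5 terms] = √(5·2.4²) = 2.4√5 ≈ 5.36656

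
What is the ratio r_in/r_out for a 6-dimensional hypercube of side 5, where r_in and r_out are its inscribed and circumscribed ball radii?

r_in / r_out = (5/2) / (5√6/2) = 1/√6 ≈ 0.408248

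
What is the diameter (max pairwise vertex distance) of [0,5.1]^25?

d = √(5.1² + 5.1² + ... + 5.1²) [25 terms] = √(25·5.1²) = 5.1√25 = 25.5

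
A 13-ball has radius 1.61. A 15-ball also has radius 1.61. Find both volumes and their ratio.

V_13(1.61) ≈ 444.711. V_15(1.61) ≈ 482.857. Ratio V_13/V_15 ≈ 0.921.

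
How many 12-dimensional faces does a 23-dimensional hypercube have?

Number of 12-faces = C(23,12) · 2^(23-12) = 1352078 · 2048 = 2769055744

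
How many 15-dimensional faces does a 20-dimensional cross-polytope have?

f_15(20-orthoplex) = 2^16 · (20 choose 16) = 317521920.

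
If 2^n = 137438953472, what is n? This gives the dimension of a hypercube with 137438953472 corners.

2^n = 137438953472 ⇒ n = log_2(137438953472) = 37.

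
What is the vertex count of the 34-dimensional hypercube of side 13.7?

The 34-cube has 2^34 = 17179869184 vertices.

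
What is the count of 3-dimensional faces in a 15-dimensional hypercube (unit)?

Number of 3-faces = C(15,3) · 2^(15-3) = 455 · 4096 = 1863680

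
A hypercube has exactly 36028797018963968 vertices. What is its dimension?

Since 2^n = 36028797018963968, we have n = 55.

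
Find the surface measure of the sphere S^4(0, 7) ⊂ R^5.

The surface area of an n-ball is 2π^(n/2) r^(n-1) / Γ(n/2). For n=5, r=7: 19208·π^2/3 ≈ 63191.8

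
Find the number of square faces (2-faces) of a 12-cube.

An n-cube has C(n,k)·2^(n-k) k-faces. Here C(12,2)·2^10 = 66·1024 = 67584.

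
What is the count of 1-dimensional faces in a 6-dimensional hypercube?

f_1(6-cube) = (6 choose 1) · 2^5 = 192.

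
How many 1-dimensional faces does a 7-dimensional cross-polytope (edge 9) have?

Each 1-face is the convex hull of 2 vertices, one chosen as ±e_i from each of 2 distinct axes: 2^2·C(7,2) = 84.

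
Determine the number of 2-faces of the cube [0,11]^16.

f_2(16-cube) = (16 choose 2) · 2^14 = 1966080.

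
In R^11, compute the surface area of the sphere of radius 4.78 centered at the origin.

S = n·V_n(r)/r = 11·V_11(4.78)/4.78 (volume-to-surface relation), giving 1.29055e+08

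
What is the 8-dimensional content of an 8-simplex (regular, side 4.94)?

V = (4.94^8 / 8!) · √((8+1) / 2^8) ≈ 1.64929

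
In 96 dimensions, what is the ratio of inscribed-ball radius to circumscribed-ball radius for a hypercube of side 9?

r_in / r_out = (9/2) / (9√96/2) = 1/√96 ≈ 0.102062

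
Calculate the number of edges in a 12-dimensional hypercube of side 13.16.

Number of 1-faces = C(12,1)·2^(12-1) = 12·2048 = 24576.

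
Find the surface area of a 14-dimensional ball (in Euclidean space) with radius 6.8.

S_14(6.8) = 2·π^(14/2)·(6.8)^13 / Γ(14/2) ≈ 5.57651e+11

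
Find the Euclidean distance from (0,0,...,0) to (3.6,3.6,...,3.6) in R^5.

||(3.6,3.6,...,3.6)|| = √(5)·3.6 ≈ 8.04984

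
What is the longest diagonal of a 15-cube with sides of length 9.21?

d = √(9.21² + 9.21² + ... + 9.21²) [15 terms] = √(15·9.21²) = 9.21√15 ≈ 35.6702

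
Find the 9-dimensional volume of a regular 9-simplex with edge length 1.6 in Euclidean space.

For a regular n-simplex with edge a, V = (a^n / n!)·√((n+1)/2^n). With a=1.6, n=9: V ≈ 2.64656e-05.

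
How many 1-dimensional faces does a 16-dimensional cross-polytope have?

An n-cross-polytope has 2^(k+1)·C(n,k+1) k-faces. Here 2^2·C(16,2) = 4·120 = 480.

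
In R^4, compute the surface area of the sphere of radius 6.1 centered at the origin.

S_4(6.1) = 2·π^(4/2)·(6.1)^3 / Γ(4/2) ≈ 4480.43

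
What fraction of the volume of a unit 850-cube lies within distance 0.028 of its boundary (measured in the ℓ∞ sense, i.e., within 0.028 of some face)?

Shell fraction = 1 - (1-0.056)^850 ≈ 1 - 5.323e-22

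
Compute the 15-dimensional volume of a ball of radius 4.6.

Volume = π^{15/2}·(4.6)^15/Γ(17/2) ≈ 3.33271e+09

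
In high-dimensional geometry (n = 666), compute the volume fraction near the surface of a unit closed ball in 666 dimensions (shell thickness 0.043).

1 - (1-0.043)^666 ≈ 1 - 1.938e-13 ≈ (100 - 1.94e-11)%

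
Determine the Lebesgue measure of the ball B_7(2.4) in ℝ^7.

Volume = π^{7/2}·(2.4)^7/Γ(9/2) ≈ 2167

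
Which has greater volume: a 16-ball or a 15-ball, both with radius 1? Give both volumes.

V_16(1) ≈ 0.235331. V_15(1) ≈ 0.381443. The 15-ball is larger.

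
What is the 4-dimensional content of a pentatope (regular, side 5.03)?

Volume = 5.03^4 · √(5/2^4) / 4! ≈ 14.9103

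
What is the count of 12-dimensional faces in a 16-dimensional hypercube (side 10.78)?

Number of 12-faces = C(16,12) · 2^(16-12) = 1820 · 16 = 29120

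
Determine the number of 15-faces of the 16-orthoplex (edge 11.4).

f_15(16-orthoplex) = 2^16 · (16 choose 16) = 65536.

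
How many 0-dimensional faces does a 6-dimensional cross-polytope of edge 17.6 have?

Number of 0-faces = 2^(0+1) · C(6,0+1) = 2 · 6 = 12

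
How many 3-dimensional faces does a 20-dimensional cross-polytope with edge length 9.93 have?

Number of 3-faces = 2^(3+1) · C(20,3+1) = 16 · 4845 = 77520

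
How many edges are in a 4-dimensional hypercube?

f_1(4-cube) = (4 choose 1) · 2^3 = 32.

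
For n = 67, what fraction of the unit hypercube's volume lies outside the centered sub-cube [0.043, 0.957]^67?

Shell fraction = 1 - (1-0.086)^67 ≈ 0.997582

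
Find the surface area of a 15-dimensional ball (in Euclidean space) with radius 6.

S = n·V_n(r)/r = 15·V_15(6)/6 (volume-to-surface relation), giving 743008370688·π^7/5005 ≈ 4.48372e+11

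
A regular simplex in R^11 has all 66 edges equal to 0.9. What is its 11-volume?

V_11 = √(12) · 0.9^11 / (11! · 2^(11/2)) ≈ 6.0178e-10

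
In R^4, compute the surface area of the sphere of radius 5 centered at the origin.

S = n·V_n(r)/r = 4·V_4(5)/5 (volume-to-surface relation), giving 250·π^2 ≈ 2467.4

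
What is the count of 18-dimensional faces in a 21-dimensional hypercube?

An n-cube has C(n,k)·2^(n-k) k-faces. Here C(21,18)·2^3 = 1330·8 = 10640.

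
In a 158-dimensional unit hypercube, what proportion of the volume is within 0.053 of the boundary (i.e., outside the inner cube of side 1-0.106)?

1 - (1 - 2·0.053)^158 = 1 - 0.894^158 ≈ 0.9999999795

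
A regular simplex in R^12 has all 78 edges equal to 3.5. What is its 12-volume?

Volume = 3.5^12 · √(13/2^12) / 12! ≈ 0.00039744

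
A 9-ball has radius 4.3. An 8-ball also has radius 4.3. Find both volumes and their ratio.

V_9(4.3) ≈ 1.65781e+06. V_8(4.3) ≈ 474390. Ratio V_9/V_8 ≈ 3.495.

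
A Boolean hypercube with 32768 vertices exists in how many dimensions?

The n-cube has 2^n vertices, and 32768 = 2^15, so n = 15.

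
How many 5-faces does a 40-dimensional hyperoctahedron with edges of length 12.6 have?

Number of 5-faces = 2^(5+1) · C(40,5+1) = 64 · 3838380 = 245656320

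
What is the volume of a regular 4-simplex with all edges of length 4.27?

For a regular n-simplex with edge a, V = (a^n / n!)·√((n+1)/2^n). With a=4.27, n=4: V ≈ 7.74329.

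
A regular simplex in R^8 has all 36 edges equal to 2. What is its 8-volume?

V_8 = √(9) · 2^8 / (8! · 2^(8/2)) ≈ 0.00119048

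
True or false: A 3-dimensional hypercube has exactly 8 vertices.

True. The 3-cube has 2^3 = 8 vertices.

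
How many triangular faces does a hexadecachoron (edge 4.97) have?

An n-cross-polytope has 2^(k+1)·C(n,k+1) k-faces. Here 2^3·C(4,3) = 8·4 = 32.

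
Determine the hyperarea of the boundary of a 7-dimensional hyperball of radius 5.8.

S = n·V_n(r)/r = 7·V_7(5.8)/5.8 (volume-to-surface relation), giving 1.25906e+06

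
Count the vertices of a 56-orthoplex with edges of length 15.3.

The vertices are ±e_1, ..., ±e_56, so there are 2·56 = 112.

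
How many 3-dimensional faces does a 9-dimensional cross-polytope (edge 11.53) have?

Each 3-face is the convex hull of 4 vertices, one chosen as ±e_i from each of 4 distinct axes: 2^4·C(9,4) = 2016.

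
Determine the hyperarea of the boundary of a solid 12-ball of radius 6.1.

The surface area of an n-ball is 2π^(n/2) r^(n-1) / Γ(n/2). For n=12, r=6.1: 6.9723e+09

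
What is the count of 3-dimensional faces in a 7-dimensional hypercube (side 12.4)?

Choose 3 of 7 axes to span the face (C(7,3) = 35 ways), then fix each of the remaining 4 coordinates at one of its two extreme values (2^4 = 16 ways): 35·16 = 560.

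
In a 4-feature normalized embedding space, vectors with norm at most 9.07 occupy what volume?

The n-ball volume is π^(n/2)·r^n/Γ(n/2+1). With n=4, r=9.07: V ≈ 33396.3.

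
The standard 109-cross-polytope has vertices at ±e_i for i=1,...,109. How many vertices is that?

An n-cross-polytope has 2n vertices; here n = 109, giving 218.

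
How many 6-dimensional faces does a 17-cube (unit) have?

An n-cube has C(n,k)·2^(n-k) k-faces. Here C(17,6)·2^11 = 12376·2048 = 25346048.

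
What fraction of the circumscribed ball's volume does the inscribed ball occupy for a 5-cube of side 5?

Volume scales as r^n, and r_in/r_out = 1/√5, giving (1/√5)^5 ≈ 0.0178885.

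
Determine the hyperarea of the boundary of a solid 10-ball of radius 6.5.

S_10(6.5) = 2·π^(10/2)·(6.5)^9 / Γ(10/2) = 10604499373·π^5/6144 ≈ 5.28188e+08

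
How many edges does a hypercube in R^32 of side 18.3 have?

Each of the 2^32 = 4294967296 vertices has degree 32; total edges = 32·2^32/2 = 68719476736.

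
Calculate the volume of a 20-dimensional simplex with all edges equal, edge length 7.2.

V_20 = √(21) · 7.2^20 / (20! · 2^(20/2)) ≈ 0.000257831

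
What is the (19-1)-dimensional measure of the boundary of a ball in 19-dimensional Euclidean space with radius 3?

S_19(3) = 2·π^(19/2)·(3)^18 / Γ(19/2) = 4897760256·π^9/425425 ≈ 3.43181e+08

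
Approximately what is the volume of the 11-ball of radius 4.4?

Volume = π^{11/2}·(4.4)^11/Γ(13/2) ≈ 2.25468e+07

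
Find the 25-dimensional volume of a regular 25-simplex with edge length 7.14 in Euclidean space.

For a regular n-simplex with edge a, V = (a^n / n!)·√((n+1)/2^n). With a=7.14, n=25: V ≈ 1.24859e-07.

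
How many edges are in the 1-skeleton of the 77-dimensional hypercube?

The 77-cube has n·2^(n-1) = 77·2^76 = 77·75557863725914323419136 = 5817955506895402903273472 edges.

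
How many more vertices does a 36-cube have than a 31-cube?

The 36-cube has 2^36 = 68719476736 vertices. The 31-cube has 2^31 = 2147483648 vertices. Difference: 68719476736 - 2147483648 = 66571993088.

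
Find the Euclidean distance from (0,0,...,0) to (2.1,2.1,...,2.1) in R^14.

d = √(2.1² + 2.1² + ... + 2.1²) [14 terms] = √(14·2.1²) = 2.1√14 ≈ 7.85748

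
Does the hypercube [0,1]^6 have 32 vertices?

False. The 6-cube has 2^6 = 64 vertices.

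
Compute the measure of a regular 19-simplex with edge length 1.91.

For a regular n-simplex with edge a, V = (a^n / n!)·√((n+1)/2^n). With a=1.91, n=19: V ≈ 1.10986e-14.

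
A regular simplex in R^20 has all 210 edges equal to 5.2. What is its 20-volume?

V = (5.2^20 / 20!) · √((20+1) / 2^20) ≈ 3.84372e-07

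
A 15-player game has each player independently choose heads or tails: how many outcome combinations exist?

Each vertex is a binary string of length 15, so there are 2^15 = 32768.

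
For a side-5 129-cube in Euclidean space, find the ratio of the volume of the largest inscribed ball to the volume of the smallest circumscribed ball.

V_in / V_out = (r_in/r_out)^129 = (1/√129)^129 = 129^(-129/2) ≈ 7.36146e-137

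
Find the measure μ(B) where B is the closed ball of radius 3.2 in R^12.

V_12(3.2) = π^(12/2) · (3.2)^12 / Γ(12/2 + 1) ≈ 1.53945e+06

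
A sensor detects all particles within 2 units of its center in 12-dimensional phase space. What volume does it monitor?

V = 256·π^6/45 ≈ 5469.24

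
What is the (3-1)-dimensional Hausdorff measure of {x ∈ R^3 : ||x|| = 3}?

S = n·V_n(r)/r = 3·V_3(3)/3 (volume-to-surface relation), giving 4πr² = 4π·(3)² ≈ 113.097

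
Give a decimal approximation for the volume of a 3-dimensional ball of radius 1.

Volume = π^{3/2}·(1)^3/Γ(5/2) = 4·π/3 ≈ 4.18879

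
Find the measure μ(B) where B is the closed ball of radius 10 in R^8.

The n-ball volume is π^(n/2)·r^n/Γ(n/2+1). With n=8, r=10: V = 12500000·π^4/3 ≈ 4.05871e+08.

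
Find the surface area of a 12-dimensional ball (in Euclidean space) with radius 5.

|∂B_12(5)| = 9765625·π^6/12 ≈ 7.82381e+08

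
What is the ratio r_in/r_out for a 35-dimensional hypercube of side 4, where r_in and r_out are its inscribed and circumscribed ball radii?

Ratio = (s/2)/(s√35/2) = 35^(-1/2) ≈ 0.169031.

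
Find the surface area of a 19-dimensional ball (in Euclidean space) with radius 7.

|∂B_19(7)| = 238213646322899968·π^9/4922775 ≈ 1.44247e+15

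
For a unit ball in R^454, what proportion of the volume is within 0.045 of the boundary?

Shell fraction = 1 - (1-0.045)^454 ≈ 0.9999999992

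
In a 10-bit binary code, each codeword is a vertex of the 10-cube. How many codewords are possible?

The 10-cube has 2^10 = 1024 vertices.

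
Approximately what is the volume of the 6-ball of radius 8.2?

The n-ball volume is π^(n/2)·r^n/Γ(n/2+1). With n=6, r=8.2: V ≈ 1.57102e+06.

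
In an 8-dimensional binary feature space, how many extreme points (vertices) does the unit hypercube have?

Each vertex is a binary string of length 8, so there are 2^8 = 256.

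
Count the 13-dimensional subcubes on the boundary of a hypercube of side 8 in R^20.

Choose 13 of 20 axes to span the face (C(20,13) = 77520 ways), then fix each of the remaining 7 coordinates at one of its two extreme values (2^7 = 128 ways): 77520·128 = 9922560.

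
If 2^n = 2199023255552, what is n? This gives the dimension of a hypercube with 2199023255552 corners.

The n-cube has 2^n vertices, and 2199023255552 = 2^41, so n = 41.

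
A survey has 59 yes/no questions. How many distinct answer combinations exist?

Each vertex is a binary string of length 59, so there are 2^59 = 576460752303423488.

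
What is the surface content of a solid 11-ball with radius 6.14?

The surface area of an n-ball is 2π^(n/2) r^(n-1) / Γ(n/2). For n=11, r=6.14: 1.57827e+09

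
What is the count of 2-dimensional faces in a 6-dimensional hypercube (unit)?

Choose 2 of 6 axes to span the face (C(6,2) = 15 ways), then fix each of the remaining 4 coordinates at one of its two extreme values (2^4 = 16 ways): 15·16 = 240.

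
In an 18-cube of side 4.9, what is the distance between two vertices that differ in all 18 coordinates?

Diagonal = √18 · 4.9 ≈ 20.7889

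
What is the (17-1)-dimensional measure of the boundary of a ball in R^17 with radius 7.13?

S_17(7.13) = 2·π^(17/2)·(7.13)^16 / Γ(17/2) ≈ 1.06916e+14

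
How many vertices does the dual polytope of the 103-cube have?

An n-cross-polytope has 2n vertices; here n = 103, giving 206.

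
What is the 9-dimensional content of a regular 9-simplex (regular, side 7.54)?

V_9 = √(10) · 7.54^9 / (9! · 2^(9/2)) ≈ 30.335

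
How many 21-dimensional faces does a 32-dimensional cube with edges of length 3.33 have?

Number of 21-faces = C(32,21) · 2^(32-21) = 129024480 · 2048 = 264242135040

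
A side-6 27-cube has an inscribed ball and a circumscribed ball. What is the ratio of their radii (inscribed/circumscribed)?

For an n-cube of any side s, the inradius is s/2 and the circumradius is s√n/2, so the ratio is 1/√27 ≈ 0.19245.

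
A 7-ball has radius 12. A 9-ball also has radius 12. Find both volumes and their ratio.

V_7(12) ≈ 1.69297e+08. V_9(12) ≈ 1.70196e+10. Ratio V_7/V_9 ≈ 0.009947.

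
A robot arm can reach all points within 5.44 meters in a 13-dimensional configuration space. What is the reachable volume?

V_13(5.44) = π^(13/2) · (5.44)^13 / Γ(13/2 + 1) ≈ 3.32757e+09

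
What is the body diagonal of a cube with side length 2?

Diagonal = √3 · 2 ≈ 3.4641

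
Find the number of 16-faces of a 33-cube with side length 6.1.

Choose 16 of 33 axes to span the face (C(33,16) = 1166803110 ways), then fix each of the remaining 17 coordinates at one of its two extreme values (2^17 = 131072 ways): 1166803110·131072 = 152935217233920.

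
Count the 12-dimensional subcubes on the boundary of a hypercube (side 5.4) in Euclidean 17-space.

Number of 12-faces = C(17,12) · 2^(17-12) = 6188 · 32 = 198016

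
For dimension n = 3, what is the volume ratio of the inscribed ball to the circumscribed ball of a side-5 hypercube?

V_in/V_out = n^(-n/2) = 3^(-3/2) ≈ 0.19245.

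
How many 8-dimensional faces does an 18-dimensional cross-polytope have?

Number of 8-faces = 2^(8+1) · C(18,8+1) = 512 · 48620 = 24893440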